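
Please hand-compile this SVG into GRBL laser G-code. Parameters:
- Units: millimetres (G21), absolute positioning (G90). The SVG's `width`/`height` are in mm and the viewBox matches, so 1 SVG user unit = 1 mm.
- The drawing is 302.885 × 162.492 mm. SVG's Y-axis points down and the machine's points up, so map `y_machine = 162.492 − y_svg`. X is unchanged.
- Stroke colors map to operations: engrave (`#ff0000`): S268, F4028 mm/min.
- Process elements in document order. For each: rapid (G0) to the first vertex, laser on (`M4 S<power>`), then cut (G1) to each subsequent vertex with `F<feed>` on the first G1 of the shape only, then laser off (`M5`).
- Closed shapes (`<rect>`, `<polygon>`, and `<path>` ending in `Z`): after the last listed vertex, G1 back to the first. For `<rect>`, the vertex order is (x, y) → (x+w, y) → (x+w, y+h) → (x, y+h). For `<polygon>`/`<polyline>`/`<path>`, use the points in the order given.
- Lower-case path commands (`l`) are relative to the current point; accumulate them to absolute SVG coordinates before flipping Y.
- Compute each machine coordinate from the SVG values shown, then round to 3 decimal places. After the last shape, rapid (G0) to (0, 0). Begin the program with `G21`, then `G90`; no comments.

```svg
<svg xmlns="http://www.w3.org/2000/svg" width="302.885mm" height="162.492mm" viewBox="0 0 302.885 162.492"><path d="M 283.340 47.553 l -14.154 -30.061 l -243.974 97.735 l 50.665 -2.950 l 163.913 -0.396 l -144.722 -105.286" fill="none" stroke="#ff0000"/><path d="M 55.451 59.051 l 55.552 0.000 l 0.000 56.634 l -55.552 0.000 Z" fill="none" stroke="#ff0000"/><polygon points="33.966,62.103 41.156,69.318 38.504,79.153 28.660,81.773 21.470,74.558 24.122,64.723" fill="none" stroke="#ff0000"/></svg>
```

1 u = 1 mm; y_m = 162.492 − y.

[1] `<path>` open polyline, #ff0000→engrave S268 F4028: (283.340,114.939) → (269.186,145.000) → (25.212,47.265) → (75.877,50.215) → (239.790,50.611) → (95.068,155.897)

[2] `<path>` rectangle, #ff0000→engrave S268 F4028: (55.451,103.441) → (111.003,103.441) → (111.003,46.807) → (55.451,46.807) → (55.451,103.441) (closed)

[3] `<polygon>` regular polygon, #ff0000→engrave S268 F4028: (33.966,100.389) → (41.156,93.174) → (38.504,83.339) → (28.660,80.719) → (21.470,87.934) → (24.122,97.769) → (33.966,100.389) (closed)

G21
G90
G0 X283.340 Y114.939
M4 S268
G1 X269.186 Y145.000 F4028
G1 X25.212 Y47.265
G1 X75.877 Y50.215
G1 X239.790 Y50.611
G1 X95.068 Y155.897
M5
G0 X55.451 Y103.441
M4 S268
G1 X111.003 Y103.441 F4028
G1 X111.003 Y46.807
G1 X55.451 Y46.807
G1 X55.451 Y103.441
M5
G0 X33.966 Y100.389
M4 S268
G1 X41.156 Y93.174 F4028
G1 X38.504 Y83.339
G1 X28.660 Y80.719
G1 X21.470 Y87.934
G1 X24.122 Y97.769
G1 X33.966 Y100.389
M5
G0 X0.000 Y0.000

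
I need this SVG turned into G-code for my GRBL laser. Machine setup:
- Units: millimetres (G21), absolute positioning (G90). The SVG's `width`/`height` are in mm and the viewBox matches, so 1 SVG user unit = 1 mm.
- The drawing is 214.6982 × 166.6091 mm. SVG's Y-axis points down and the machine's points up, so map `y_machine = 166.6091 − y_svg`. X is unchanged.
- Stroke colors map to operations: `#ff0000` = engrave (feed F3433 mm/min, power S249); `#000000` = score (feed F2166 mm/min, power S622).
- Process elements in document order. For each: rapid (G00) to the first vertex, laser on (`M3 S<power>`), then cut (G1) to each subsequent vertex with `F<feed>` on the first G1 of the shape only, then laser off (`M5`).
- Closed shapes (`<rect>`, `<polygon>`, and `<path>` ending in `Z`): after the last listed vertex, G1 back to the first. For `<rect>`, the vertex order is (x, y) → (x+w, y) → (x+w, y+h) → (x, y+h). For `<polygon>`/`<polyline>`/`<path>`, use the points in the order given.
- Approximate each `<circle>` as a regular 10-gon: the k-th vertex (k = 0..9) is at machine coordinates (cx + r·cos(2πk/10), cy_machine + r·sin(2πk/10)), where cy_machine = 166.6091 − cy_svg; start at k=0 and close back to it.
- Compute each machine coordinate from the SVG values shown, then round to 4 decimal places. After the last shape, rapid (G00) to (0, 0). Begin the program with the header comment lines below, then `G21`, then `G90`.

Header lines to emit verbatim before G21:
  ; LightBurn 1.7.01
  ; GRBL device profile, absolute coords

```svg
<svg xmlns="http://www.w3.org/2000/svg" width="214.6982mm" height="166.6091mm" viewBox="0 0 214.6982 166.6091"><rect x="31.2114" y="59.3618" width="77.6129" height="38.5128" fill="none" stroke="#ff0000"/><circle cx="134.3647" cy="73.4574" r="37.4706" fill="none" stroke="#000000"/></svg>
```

; LightBurn 1.7.01
; GRBL device profile, absolute coords
G21
G90
G00 X31.2114 Y107.2473
M3 S249
G1 X108.8243 Y107.2473 F3433
G1 X108.8243 Y68.7345
G1 X31.2114 Y68.7345
G1 X31.2114 Y107.2473
M5
G00 X171.8353 Y93.1517
M3 S622
G1 X164.6791 Y115.1764 F2166
G1 X145.9438 Y128.7884
G1 X122.7856 Y128.7884
G1 X104.0503 Y115.1764
G1 X96.8941 Y93.1517
G1 X104.0503 Y71.1270
G1 X122.7856 Y57.5150
G1 X145.9438 Y57.5150
G1 X164.6791 Y71.1270
G1 X171.8353 Y93.1517
M5
G00 X0.0000 Y0.0000

viewBox `0 0 214.6982 166.6091` with mm width/height → 1 unit = 1 mm. Flip: y_m = 166.6091 − y_svg.

**Shape 1** — `<rect>` rectangle, stroke `#ff0000` → engrave (S249, F3433). Machine vertices: (31.2114,107.2473) → (108.8243,107.2473) → (108.8243,68.7345) → (31.2114,68.7345) → (31.2114,107.2473). Closed: final G1 returns to the first vertex.

**Shape 2** — `<circle>` circle, stroke `#000000` → score (S622, F2166). Machine vertices: (171.8353,93.1517) → (164.6791,115.1764) → (145.9438,128.7884) → (122.7856,128.7884) → (104.0503,115.1764) → (96.8941,93.1517) → (104.0503,71.1270) → (122.7856,57.5150) → (145.9438,57.5150) → (164.6791,71.1270) → (171.8353,93.1517). Closed: final G1 returns to the first vertex.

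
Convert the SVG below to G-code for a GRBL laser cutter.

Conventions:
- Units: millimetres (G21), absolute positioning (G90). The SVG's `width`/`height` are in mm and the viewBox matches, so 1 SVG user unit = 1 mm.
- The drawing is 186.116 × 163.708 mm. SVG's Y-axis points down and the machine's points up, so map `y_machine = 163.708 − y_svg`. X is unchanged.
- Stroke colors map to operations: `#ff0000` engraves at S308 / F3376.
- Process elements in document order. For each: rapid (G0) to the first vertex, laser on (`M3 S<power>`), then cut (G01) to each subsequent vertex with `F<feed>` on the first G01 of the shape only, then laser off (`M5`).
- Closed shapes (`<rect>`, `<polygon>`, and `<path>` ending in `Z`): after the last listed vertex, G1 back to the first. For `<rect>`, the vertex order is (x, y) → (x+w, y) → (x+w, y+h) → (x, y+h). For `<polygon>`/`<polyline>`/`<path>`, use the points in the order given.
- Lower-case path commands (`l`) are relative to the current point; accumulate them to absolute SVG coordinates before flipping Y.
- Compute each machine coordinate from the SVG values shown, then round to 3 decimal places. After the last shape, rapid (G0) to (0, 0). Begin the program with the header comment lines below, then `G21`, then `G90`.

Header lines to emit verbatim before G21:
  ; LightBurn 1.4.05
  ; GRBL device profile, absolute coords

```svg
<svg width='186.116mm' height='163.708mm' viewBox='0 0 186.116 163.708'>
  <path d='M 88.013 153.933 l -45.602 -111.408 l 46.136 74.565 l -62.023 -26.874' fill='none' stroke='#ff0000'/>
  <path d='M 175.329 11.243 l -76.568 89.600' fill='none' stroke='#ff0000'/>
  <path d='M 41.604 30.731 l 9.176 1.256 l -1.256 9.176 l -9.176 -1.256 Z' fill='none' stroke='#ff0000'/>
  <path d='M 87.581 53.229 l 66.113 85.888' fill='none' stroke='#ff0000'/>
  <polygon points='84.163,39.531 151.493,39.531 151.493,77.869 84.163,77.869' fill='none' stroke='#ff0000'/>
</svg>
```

; LightBurn 1.4.05
; GRBL device profile, absolute coords
G21
G90
G0 X88.013 Y9.775
M3 S308
G01 X42.411 Y121.183 F3376
G01 X88.547 Y46.618
G01 X26.524 Y73.492
M5
G0 X175.329 Y152.465
M3 S308
G01 X98.761 Y62.865 F3376
M5
G0 X41.604 Y132.977
M3 S308
G01 X50.780 Y131.721 F3376
G01 X49.524 Y122.545
G01 X40.348 Y123.801
G01 X41.604 Y132.977
M5
G0 X87.581 Y110.479
M3 S308
G01 X153.694 Y24.591 F3376
M5
G0 X84.163 Y124.177
M3 S308
G01 X151.493 Y124.177 F3376
G01 X151.493 Y85.839
G01 X84.163 Y85.839
G01 X84.163 Y124.177
M5
G0 X0.000 Y0.000

viewBox `0 0 186.116 163.708` with mm width/height → 1 unit = 1 mm. Flip: y_m = 163.708 − y_svg.

**Shape 1** — `<path>` open polyline, stroke `#ff0000` → engrave (S308, F3376). Machine vertices: (88.013,9.775) → (42.411,121.183) → (88.547,46.618) → (26.524,73.492). Open path.

**Shape 2** — `<path>` line segment, stroke `#ff0000` → engrave (S308, F3376). Machine vertices: (175.329,152.465) → (98.761,62.865). Open path.

**Shape 3** — `<path>` regular polygon, stroke `#ff0000` → engrave (S308, F3376). Machine vertices: (41.604,132.977) → (50.780,131.721) → (49.524,122.545) → (40.348,123.801) → (41.604,132.977). Closed: final G1 returns to the first vertex.

**Shape 4** — `<path>` line segment, stroke `#ff0000` → engrave (S308, F3376). Machine vertices: (87.581,110.479) → (153.694,24.591). Open path.

**Shape 5** — `<polygon>` rectangle, stroke `#ff0000` → engrave (S308, F3376). Machine vertices: (84.163,124.177) → (151.493,124.177) → (151.493,85.839) → (84.163,85.839) → (84.163,124.177). Closed: final G1 returns to the first vertex.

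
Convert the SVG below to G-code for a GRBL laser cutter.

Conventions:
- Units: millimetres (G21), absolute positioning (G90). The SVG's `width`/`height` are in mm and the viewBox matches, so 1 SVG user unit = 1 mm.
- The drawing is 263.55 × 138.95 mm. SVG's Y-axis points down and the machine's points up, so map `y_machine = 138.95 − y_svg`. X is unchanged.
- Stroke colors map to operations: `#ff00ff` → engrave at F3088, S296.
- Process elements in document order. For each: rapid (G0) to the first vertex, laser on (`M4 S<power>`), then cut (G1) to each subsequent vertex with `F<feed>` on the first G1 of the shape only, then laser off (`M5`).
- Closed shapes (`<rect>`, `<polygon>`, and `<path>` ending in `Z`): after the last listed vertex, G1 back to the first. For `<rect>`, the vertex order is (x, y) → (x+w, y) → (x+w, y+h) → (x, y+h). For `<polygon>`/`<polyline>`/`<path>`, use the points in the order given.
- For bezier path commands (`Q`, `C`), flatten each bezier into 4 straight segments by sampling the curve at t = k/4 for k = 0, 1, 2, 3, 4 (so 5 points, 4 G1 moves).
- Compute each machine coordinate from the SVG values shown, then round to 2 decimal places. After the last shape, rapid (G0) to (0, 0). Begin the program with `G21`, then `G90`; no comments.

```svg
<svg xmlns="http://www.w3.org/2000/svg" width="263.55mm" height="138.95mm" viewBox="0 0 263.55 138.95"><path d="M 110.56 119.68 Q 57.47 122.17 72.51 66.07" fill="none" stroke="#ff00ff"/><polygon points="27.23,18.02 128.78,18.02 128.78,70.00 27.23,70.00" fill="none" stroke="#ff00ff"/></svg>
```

1 u = 1 mm; y_m = 138.95 − y.

[1] `<path>` quadratic bezier, #ff00ff→engrave S296 F3088: (110.56,19.27) → (88.27,21.69) → (74.50,31.43) → (69.25,48.49) → (72.51,72.88)

[2] `<polygon>` rectangle, #ff00ff→engrave S296 F3088: (27.23,120.93) → (128.78,120.93) → (128.78,68.95) → (27.23,68.95) → (27.23,120.93) (closed)

G21
G90
G0 X110.56 Y19.27
M4 S296
G1 X88.27 Y21.69 F3088
G1 X74.50 Y31.43
G1 X69.25 Y48.49
G1 X72.51 Y72.88
M5
G0 X27.23 Y120.93
M4 S296
G1 X128.78 Y120.93 F3088
G1 X128.78 Y68.95
G1 X27.23 Y68.95
G1 X27.23 Y120.93
M5
G0 X0.00 Y0.00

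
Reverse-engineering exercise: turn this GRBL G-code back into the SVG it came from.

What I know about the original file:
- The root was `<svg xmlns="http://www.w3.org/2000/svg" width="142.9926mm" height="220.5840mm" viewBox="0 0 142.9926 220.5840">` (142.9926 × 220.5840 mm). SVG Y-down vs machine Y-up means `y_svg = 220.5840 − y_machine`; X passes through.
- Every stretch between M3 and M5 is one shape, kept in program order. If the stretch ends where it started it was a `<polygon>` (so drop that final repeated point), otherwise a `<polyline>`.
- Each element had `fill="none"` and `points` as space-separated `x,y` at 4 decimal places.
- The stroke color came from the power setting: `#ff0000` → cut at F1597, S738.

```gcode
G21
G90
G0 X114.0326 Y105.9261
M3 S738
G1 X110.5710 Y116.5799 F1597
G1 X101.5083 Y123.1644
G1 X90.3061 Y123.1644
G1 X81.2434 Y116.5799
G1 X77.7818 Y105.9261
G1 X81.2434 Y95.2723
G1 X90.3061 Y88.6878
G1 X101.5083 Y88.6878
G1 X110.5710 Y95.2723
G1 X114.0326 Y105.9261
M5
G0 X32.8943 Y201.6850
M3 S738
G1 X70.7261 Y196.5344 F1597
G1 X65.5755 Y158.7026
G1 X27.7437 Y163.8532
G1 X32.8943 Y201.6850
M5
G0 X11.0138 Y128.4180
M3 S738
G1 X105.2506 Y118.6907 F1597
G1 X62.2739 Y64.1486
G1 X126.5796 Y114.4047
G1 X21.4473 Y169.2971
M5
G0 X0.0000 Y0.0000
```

Each laser-on run becomes one SVG element. Flip Y back into SVG space with y_svg = 220.5840 − y_machine. Every run uses S738, so all elements get stroke `#ff0000` (cut).

Run 1: The run returns to its start, so emit a `<polygon>` with points (Y-flipped): 114.0326,114.6579 110.5710,104.0041 101.5083,97.4196 90.3061,97.4196 81.2434,104.0041 77.7818,114.6579 81.2434,125.3117 90.3061,131.8962 101.5083,131.8962 110.5710,125.3117.

Run 2: The run returns to its start, so emit a `<polygon>` with points (Y-flipped): 32.8943,18.8990 70.7261,24.0496 65.5755,61.8814 27.7437,56.7308.

Run 3: The run is open, so emit a `<polyline>` with points (Y-flipped): 11.0138,92.1660 105.2506,101.8933 62.2739,156.4354 126.5796,106.1793 21.4473,51.2869.

<svg xmlns="http://www.w3.org/2000/svg" width="142.9926mm" height="220.5840mm" viewBox="0 0 142.9926 220.5840">
  <polygon points="114.0326,114.6579 110.5710,104.0041 101.5083,97.4196 90.3061,97.4196 81.2434,104.0041 77.7818,114.6579 81.2434,125.3117 90.3061,131.8962 101.5083,131.8962 110.5710,125.3117" fill="none" stroke="#ff0000"/>
  <polygon points="32.8943,18.8990 70.7261,24.0496 65.5755,61.8814 27.7437,56.7308" fill="none" stroke="#ff0000"/>
  <polyline points="11.0138,92.1660 105.2506,101.8933 62.2739,156.4354 126.5796,106.1793 21.4473,51.2869" fill="none" stroke="#ff0000"/>
</svg>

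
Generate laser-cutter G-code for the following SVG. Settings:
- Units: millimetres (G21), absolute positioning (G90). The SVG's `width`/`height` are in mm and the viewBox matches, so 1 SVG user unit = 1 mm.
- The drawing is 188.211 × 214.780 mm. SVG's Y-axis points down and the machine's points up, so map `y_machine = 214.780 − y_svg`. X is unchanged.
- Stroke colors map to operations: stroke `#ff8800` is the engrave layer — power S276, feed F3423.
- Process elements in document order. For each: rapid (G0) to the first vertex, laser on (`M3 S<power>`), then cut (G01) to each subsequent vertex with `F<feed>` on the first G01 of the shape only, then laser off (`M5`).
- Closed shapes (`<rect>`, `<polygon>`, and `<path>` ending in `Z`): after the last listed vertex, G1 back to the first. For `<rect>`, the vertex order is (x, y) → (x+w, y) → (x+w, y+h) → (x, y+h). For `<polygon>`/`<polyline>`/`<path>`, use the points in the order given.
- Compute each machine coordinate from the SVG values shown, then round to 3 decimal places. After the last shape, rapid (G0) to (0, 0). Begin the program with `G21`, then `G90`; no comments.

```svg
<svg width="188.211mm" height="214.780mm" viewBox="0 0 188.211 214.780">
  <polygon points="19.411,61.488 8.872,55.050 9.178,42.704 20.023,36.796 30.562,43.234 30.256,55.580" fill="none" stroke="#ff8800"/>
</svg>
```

G21
G90
G0 X19.411 Y153.292
M3 S276
G01 X8.872 Y159.730 F3423
G01 X9.178 Y172.076
G01 X20.023 Y177.984
G01 X30.562 Y171.546
G01 X30.256 Y159.200
G01 X19.411 Y153.292
M5
G0 X0.000 Y0.000

Since the viewBox matches the mm dimensions, user units are millimetres directly. The only transform is the Y-flip y_m = 214.780 − y_svg.

Shape 1 is a regular polygon drawn with `<polygon>`. Its stroke #ff8800 means engrave at S276, F3423. After flipping Y the toolpath is (19.411,153.292) → (8.872,159.730) → (9.178,172.076) → (20.023,177.984) → (30.562,171.546) → (30.256,159.200) → (19.411,153.292), returning to the start.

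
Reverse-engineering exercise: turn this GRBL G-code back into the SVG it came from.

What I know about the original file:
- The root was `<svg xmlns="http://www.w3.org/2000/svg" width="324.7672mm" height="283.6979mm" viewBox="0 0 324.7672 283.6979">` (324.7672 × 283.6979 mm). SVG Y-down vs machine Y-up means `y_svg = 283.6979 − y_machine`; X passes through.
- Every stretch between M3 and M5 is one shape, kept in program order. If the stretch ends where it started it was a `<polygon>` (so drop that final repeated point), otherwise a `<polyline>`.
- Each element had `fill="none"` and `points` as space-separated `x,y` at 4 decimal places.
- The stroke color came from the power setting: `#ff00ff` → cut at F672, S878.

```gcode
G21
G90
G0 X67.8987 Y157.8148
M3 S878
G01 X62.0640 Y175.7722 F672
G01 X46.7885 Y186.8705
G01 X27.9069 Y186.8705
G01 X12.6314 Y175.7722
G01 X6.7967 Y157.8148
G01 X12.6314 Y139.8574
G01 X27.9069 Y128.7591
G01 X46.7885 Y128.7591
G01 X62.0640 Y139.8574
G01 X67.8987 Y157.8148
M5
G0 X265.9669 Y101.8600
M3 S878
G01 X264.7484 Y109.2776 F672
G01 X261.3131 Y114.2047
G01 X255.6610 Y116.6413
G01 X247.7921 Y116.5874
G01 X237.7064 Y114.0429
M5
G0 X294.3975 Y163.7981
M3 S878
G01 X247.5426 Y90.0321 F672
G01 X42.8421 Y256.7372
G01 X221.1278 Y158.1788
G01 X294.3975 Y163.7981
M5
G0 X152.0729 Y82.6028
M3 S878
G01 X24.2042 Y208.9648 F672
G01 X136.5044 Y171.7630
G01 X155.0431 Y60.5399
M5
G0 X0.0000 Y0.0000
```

<svg xmlns="http://www.w3.org/2000/svg" width="324.7672mm" height="283.6979mm" viewBox="0 0 324.7672 283.6979">
  <polygon points="67.8987,125.8831 62.0640,107.9257 46.7885,96.8274 27.9069,96.8274 12.6314,107.9257 6.7967,125.8831 12.6314,143.8405 27.9069,154.9388 46.7885,154.9388 62.0640,143.8405" fill="none" stroke="#ff00ff"/>
  <polyline points="265.9669,181.8379 264.7484,174.4203 261.3131,169.4932 255.6610,167.0566 247.7921,167.1105 237.7064,169.6550" fill="none" stroke="#ff00ff"/>
  <polygon points="294.3975,119.8998 247.5426,193.6658 42.8421,26.9607 221.1278,125.5191" fill="none" stroke="#ff00ff"/>
  <polyline points="152.0729,201.0951 24.2042,74.7331 136.5044,111.9349 155.0431,223.1580" fill="none" stroke="#ff00ff"/>
</svg>

Each laser-on run becomes one SVG element. Flip Y back into SVG space with y_svg = 283.6979 − y_machine. Every run uses S878, so all elements get stroke `#ff00ff` (cut).

Run 1: The run returns to its start, so emit a `<polygon>` with points (Y-flipped): 67.8987,125.8831 62.0640,107.9257 46.7885,96.8274 27.9069,96.8274 12.6314,107.9257 6.7967,125.8831 12.6314,143.8405 27.9069,154.9388 46.7885,154.9388 62.0640,143.8405.

Run 2: The run is open, so emit a `<polyline>` with points (Y-flipped): 265.9669,181.8379 264.7484,174.4203 261.3131,169.4932 255.6610,167.0566 247.7921,167.1105 237.7064,169.6550.

Run 3: The run returns to its start, so emit a `<polygon>` with points (Y-flipped): 294.3975,119.8998 247.5426,193.6658 42.8421,26.9607 221.1278,125.5191.

Run 4: The run is open, so emit a `<polyline>` with points (Y-flipped): 152.0729,201.0951 24.2042,74.7331 136.5044,111.9349 155.0431,223.1580.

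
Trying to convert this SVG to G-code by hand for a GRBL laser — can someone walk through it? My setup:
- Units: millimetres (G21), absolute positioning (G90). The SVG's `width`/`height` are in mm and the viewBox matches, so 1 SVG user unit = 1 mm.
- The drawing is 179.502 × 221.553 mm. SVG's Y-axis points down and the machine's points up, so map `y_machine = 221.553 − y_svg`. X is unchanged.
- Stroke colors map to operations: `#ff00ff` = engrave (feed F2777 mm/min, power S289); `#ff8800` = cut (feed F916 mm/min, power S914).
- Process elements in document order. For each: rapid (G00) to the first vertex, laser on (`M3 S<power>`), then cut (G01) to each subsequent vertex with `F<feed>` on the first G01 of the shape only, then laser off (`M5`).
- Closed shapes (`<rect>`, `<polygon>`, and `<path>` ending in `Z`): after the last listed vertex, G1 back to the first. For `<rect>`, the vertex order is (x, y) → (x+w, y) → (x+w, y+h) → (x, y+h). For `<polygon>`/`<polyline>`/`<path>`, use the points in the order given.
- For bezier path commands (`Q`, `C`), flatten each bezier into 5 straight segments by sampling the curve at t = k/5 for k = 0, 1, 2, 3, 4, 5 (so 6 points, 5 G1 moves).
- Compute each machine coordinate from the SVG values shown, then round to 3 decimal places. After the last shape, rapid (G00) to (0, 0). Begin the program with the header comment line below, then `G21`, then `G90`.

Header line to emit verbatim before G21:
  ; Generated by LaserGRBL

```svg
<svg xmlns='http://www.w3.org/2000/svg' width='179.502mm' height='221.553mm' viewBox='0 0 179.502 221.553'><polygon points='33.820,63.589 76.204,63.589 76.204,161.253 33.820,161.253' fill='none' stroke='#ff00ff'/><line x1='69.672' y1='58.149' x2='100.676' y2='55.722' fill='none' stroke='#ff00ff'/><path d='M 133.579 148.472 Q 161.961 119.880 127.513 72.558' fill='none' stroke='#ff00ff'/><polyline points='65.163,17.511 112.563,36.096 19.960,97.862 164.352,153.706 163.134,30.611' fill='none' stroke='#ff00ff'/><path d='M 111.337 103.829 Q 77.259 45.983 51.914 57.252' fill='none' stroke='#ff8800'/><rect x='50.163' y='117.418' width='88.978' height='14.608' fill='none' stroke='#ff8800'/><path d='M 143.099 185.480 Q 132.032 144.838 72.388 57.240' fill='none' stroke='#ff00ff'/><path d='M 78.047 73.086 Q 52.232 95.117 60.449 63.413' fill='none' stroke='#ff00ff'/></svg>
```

1 u = 1 mm; y_m = 221.553 − y.

[1] `<polygon>` rectangle, #ff00ff→engrave S289 F2777: (33.820,157.964) → (76.204,157.964) → (76.204,60.300) → (33.820,60.300) → (33.820,157.964) (closed)

[2] `<line>` line segment, #ff00ff→engrave S289 F2777: (69.672,163.404) → (100.676,165.831)

[3] `<path>` quadratic bezier, #ff00ff→engrave S289 F2777: (133.579,73.081) → (142.419,85.267) → (146.232,98.951) → (145.019,114.134) → (138.779,130.815) → (127.513,148.995)

[4] `<polyline>` open polyline, #ff00ff→engrave S289 F2777: (65.163,204.042) → (112.563,185.457) → (19.960,123.691) → (164.352,67.847) → (163.134,190.942)

[5] `<path>` quadratic bezier, #ff8800→cut S914 F916: (111.337,117.724) → (98.055,138.098) → (85.472,152.942) → (73.587,162.258) → (62.401,166.044) → (51.914,164.301)

[6] `<rect>` rectangle, #ff8800→cut S914 F916: (50.163,104.135) → (139.141,104.135) → (139.141,89.527) → (50.163,89.527) → (50.163,104.135) (closed)

[7] `<path>` quadratic bezier, #ff00ff→engrave S289 F2777: (143.099,36.073) → (136.729,54.208) → (126.473,76.100) → (112.331,101.748) → (94.303,131.152) → (72.388,164.313)

[8] `<path>` quadratic bezier, #ff00ff→engrave S289 F2777: (78.047,148.467) → (69.082,141.804) → (62.840,139.440) → (59.321,141.374) → (58.523,147.608) → (60.449,158.140)

; Generated by LaserGRBL
G21
G90
G00 X33.820 Y157.964
M3 S289
G01 X76.204 Y157.964 F2777
G01 X76.204 Y60.300
G01 X33.820 Y60.300
G01 X33.820 Y157.964
M5
G00 X69.672 Y163.404
M3 S289
G01 X100.676 Y165.831 F2777
M5
G00 X133.579 Y73.081
M3 S289
G01 X142.419 Y85.267 F2777
G01 X146.232 Y98.951
G01 X145.019 Y114.134
G01 X138.779 Y130.815
G01 X127.513 Y148.995
M5
G00 X65.163 Y204.042
M3 S289
G01 X112.563 Y185.457 F2777
G01 X19.960 Y123.691
G01 X164.352 Y67.847
G01 X163.134 Y190.942
M5
G00 X111.337 Y117.724
M3 S914
G01 X98.055 Y138.098 F916
G01 X85.472 Y152.942
G01 X73.587 Y162.258
G01 X62.401 Y166.044
G01 X51.914 Y164.301
M5
G00 X50.163 Y104.135
M3 S914
G01 X139.141 Y104.135 F916
G01 X139.141 Y89.527
G01 X50.163 Y89.527
G01 X50.163 Y104.135
M5
G00 X143.099 Y36.073
M3 S289
G01 X136.729 Y54.208 F2777
G01 X126.473 Y76.100
G01 X112.331 Y101.748
G01 X94.303 Y131.152
G01 X72.388 Y164.313
M5
G00 X78.047 Y148.467
M3 S289
G01 X69.082 Y141.804 F2777
G01 X62.840 Y139.440
G01 X59.321 Y141.374
G01 X58.523 Y147.608
G01 X60.449 Y158.140
M5
G00 X0.000 Y0.000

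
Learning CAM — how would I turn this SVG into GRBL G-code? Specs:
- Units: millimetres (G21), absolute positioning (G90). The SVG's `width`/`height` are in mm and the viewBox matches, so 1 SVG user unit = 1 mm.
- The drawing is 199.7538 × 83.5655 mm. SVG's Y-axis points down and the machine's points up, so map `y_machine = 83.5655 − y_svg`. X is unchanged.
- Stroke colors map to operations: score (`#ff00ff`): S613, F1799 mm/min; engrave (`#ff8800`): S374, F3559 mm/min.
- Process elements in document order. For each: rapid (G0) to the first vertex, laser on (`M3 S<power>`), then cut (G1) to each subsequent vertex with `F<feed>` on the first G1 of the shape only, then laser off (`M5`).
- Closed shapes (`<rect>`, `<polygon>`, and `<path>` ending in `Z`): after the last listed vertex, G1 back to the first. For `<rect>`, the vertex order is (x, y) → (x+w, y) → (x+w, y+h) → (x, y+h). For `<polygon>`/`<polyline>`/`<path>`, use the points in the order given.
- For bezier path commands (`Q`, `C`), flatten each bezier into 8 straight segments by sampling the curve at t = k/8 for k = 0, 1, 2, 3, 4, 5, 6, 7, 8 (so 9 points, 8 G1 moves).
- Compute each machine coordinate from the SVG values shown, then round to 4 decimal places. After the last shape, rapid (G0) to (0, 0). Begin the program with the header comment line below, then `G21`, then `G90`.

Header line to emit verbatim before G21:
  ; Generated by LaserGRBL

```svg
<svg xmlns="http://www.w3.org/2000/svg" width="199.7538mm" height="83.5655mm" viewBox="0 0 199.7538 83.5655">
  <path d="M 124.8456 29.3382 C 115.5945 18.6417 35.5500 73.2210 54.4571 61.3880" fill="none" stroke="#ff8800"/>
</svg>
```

; Generated by LaserGRBL
G21
G90
G0 X124.8456 Y54.2273
M3 S374
G1 X118.3895 Y55.4359 F3559
G1 X107.2858 Y52.0681
G1 X93.5235 Y45.6671
G1 X79.0920 Y37.7762
G1 X65.9804 Y29.9386
G1 X56.1779 Y23.6974
G1 X51.6738 Y20.5960
G1 X54.4571 Y22.1775
M5
G0 X0.0000 Y0.0000

Since the viewBox matches the mm dimensions, user units are millimetres directly. The only transform is the Y-flip y_m = 83.5655 − y_svg.

Shape 1 is a cubic bezier drawn with `<path>`. Its stroke #ff8800 means engrave at S374, F3559. After flipping Y the toolpath is (124.8456,54.2273) → (118.3895,55.4359) → (107.2858,52.0681) → (93.5235,45.6671) → (79.0920,37.7762) → (65.9804,29.9386) → (56.1779,23.6974) → (51.6738,20.5960) → (54.4571,22.1775).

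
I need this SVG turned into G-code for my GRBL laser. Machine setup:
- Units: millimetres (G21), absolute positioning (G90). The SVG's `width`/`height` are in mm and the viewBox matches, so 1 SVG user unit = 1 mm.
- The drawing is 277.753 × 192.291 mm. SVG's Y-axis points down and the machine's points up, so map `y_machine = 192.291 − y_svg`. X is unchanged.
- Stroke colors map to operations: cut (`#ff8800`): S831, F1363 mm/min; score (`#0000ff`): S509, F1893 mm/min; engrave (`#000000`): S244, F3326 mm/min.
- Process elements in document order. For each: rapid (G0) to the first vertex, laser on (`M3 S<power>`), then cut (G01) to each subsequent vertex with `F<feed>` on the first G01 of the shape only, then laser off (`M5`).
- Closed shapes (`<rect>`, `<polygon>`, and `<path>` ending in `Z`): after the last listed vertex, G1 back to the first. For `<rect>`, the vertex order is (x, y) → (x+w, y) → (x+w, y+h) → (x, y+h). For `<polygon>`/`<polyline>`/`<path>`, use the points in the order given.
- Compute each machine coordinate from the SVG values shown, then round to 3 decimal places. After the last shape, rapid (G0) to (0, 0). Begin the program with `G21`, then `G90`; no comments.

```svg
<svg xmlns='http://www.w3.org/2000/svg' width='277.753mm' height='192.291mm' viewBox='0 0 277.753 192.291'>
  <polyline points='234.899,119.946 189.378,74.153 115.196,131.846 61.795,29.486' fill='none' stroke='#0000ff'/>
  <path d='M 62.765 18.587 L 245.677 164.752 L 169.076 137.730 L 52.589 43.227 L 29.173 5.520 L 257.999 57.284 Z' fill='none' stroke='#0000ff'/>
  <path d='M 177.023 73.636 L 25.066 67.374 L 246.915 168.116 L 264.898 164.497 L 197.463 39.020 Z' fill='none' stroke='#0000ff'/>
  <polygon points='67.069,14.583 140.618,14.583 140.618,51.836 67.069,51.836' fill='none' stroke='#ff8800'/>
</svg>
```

G21
G90
G0 X234.899 Y72.345
M3 S509
G01 X189.378 Y118.138 F1893
G01 X115.196 Y60.445
G01 X61.795 Y162.805
M5
G0 X62.765 Y173.704
M3 S509
G01 X245.677 Y27.539 F1893
G01 X169.076 Y54.561
G01 X52.589 Y149.064
G01 X29.173 Y186.771
G01 X257.999 Y135.007
G01 X62.765 Y173.704
M5
G0 X177.023 Y118.655
M3 S509
G01 X25.066 Y124.917 F1893
G01 X246.915 Y24.175
G01 X264.898 Y27.794
G01 X197.463 Y153.271
G01 X177.023 Y118.655
M5
G0 X67.069 Y177.708
M3 S831
G01 X140.618 Y177.708 F1363
G01 X140.618 Y140.455
G01 X67.069 Y140.455
G01 X67.069 Y177.708
M5
G0 X0.000 Y0.000

viewBox `0 0 277.753 192.291` with mm width/height → 1 unit = 1 mm. Flip: y_m = 192.291 − y_svg.

**Shape 1** — `<polyline>` open polyline, stroke `#0000ff` → score (S509, F1893). Machine vertices: (234.899,72.345) → (189.378,118.138) → (115.196,60.445) → (61.795,162.805). Open path.

**Shape 2** — `<path>` closed polygon, stroke `#0000ff` → score (S509, F1893). Machine vertices: (62.765,173.704) → (245.677,27.539) → (169.076,54.561) → (52.589,149.064) → (29.173,186.771) → (257.999,135.007) → (62.765,173.704). Closed: final G1 returns to the first vertex.

**Shape 3** — `<path>` closed polygon, stroke `#0000ff` → score (S509, F1893). Machine vertices: (177.023,118.655) → (25.066,124.917) → (246.915,24.175) → (264.898,27.794) → (197.463,153.271) → (177.023,118.655). Closed: final G1 returns to the first vertex.

**Shape 4** — `<polygon>` rectangle, stroke `#ff8800` → cut (S831, F1363). Machine vertices: (67.069,177.708) → (140.618,177.708) → (140.618,140.455) → (67.069,140.455) → (67.069,177.708). Closed: final G1 returns to the first vertex.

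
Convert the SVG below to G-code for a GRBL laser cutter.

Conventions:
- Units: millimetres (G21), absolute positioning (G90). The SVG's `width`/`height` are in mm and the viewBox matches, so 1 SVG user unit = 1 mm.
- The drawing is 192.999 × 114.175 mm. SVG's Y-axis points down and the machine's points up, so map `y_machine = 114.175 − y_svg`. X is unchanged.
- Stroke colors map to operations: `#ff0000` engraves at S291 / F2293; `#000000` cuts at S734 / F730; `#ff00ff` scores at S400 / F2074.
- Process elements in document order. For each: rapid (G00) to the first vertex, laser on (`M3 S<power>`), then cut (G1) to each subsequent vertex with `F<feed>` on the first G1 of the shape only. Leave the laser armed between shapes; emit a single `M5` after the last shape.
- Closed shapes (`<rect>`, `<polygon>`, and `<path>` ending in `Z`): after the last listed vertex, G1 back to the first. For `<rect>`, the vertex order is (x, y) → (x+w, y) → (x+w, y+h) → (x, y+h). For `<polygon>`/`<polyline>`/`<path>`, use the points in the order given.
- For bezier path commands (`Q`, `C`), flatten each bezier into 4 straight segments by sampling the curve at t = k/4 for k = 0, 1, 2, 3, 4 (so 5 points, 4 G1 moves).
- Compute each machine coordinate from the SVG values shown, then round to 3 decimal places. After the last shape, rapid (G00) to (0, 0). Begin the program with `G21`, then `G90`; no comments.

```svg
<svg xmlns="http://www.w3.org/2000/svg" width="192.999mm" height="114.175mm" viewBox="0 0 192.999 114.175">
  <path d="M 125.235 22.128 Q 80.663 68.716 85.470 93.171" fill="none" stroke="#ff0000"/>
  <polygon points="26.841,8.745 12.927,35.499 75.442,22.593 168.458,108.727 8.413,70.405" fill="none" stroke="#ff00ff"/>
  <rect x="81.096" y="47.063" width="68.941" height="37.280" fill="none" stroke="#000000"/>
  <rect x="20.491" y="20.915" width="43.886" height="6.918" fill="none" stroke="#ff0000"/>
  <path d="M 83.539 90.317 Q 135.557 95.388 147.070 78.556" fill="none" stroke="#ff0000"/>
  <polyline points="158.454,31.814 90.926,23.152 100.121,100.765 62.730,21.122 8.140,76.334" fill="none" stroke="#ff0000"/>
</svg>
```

Since the viewBox matches the mm dimensions, user units are millimetres directly. The only transform is the Y-flip y_m = 114.175 − y_svg.

Shape 1 is a quadratic bezier drawn with `<path>`. Its stroke #ff0000 means engrave at S291, F2293. After flipping Y the toolpath is (125.235,92.047) → (106.035,70.136) → (93.008,50.992) → (86.153,34.615) → (85.470,21.004).

Shape 2 is a closed polygon drawn with `<polygon>`. Its stroke #ff00ff means score at S400, F2074. After flipping Y the toolpath is (26.841,105.430) → (12.927,78.676) → (75.442,91.582) → (168.458,5.448) → (8.413,43.770) → (26.841,105.430), returning to the start.

Shape 3 is a rectangle drawn with `<rect>`. Its stroke #000000 means cut at S734, F730. After flipping Y the toolpath is (81.096,67.112) → (150.037,67.112) → (150.037,29.832) → (81.096,29.832) → (81.096,67.112), returning to the start.

Shape 4 is a rectangle drawn with `<rect>`. Its stroke #ff0000 means engrave at S291, F2293. After flipping Y the toolpath is (20.491,93.260) → (64.377,93.260) → (64.377,86.342) → (20.491,86.342) → (20.491,93.260), returning to the start.

Shape 5 is a quadratic bezier drawn with `<path>`. Its stroke #ff0000 means engrave at S291, F2293. After flipping Y the toolpath is (83.539,23.858) → (107.016,22.691) → (125.431,24.263) → (138.782,28.572) → (147.070,35.619).

Shape 6 is a open polyline drawn with `<polyline>`. Its stroke #ff0000 means engrave at S291, F2293. After flipping Y the toolpath is (158.454,82.361) → (90.926,91.023) → (100.121,13.410) → (62.730,93.053) → (8.140,37.841).

G21
G90
G00 X125.235 Y92.047
M3 S291
G1 X106.035 Y70.136 F2293
G1 X93.008 Y50.992
G1 X86.153 Y34.615
G1 X85.470 Y21.004
G00 X26.841 Y105.430
M3 S400
G1 X12.927 Y78.676 F2074
G1 X75.442 Y91.582
G1 X168.458 Y5.448
G1 X8.413 Y43.770
G1 X26.841 Y105.430
G00 X81.096 Y67.112
M3 S734
G1 X150.037 Y67.112 F730
G1 X150.037 Y29.832
G1 X81.096 Y29.832
G1 X81.096 Y67.112
G00 X20.491 Y93.260
M3 S291
G1 X64.377 Y93.260 F2293
G1 X64.377 Y86.342
G1 X20.491 Y86.342
G1 X20.491 Y93.260
G00 X83.539 Y23.858
M3 S291
G1 X107.016 Y22.691 F2293
G1 X125.431 Y24.263
G1 X138.782 Y28.572
G1 X147.070 Y35.619
G00 X158.454 Y82.361
M3 S291
G1 X90.926 Y91.023 F2293
G1 X100.121 Y13.410
G1 X62.730 Y93.053
G1 X8.140 Y37.841
M5
G00 X0.000 Y0.000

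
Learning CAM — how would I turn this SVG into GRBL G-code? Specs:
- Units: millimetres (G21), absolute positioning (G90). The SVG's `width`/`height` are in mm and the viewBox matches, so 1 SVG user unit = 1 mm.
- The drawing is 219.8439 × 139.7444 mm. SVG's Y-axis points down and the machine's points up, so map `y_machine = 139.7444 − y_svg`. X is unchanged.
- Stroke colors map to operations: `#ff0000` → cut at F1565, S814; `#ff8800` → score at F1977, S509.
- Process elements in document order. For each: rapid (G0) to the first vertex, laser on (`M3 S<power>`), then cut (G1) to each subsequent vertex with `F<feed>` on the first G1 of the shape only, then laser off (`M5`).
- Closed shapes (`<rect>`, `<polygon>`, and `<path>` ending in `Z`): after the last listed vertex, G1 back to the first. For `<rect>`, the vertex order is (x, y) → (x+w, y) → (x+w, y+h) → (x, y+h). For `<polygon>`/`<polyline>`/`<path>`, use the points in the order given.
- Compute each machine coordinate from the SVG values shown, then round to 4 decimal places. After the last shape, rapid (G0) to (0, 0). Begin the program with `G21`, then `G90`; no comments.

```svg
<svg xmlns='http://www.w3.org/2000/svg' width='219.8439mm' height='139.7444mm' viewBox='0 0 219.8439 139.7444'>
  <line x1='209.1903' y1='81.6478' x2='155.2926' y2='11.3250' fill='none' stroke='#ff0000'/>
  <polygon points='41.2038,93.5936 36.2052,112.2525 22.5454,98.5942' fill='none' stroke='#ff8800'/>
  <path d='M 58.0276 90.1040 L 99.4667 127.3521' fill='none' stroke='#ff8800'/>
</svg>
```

1 u = 1 mm; y_m = 139.7444 − y.

[1] `<line>` line segment, #ff0000→cut S814 F1565: (209.1903,58.0966) → (155.2926,128.4194)

[2] `<polygon>` regular polygon, #ff8800→score S509 F1977: (41.2038,46.1508) → (36.2052,27.4919) → (22.5454,41.1502) → (41.2038,46.1508) (closed)

[3] `<path>` line segment, #ff8800→score S509 F1977: (58.0276,49.6404) → (99.4667,12.3923)

G21
G90
G0 X209.1903 Y58.0966
M3 S814
G1 X155.2926 Y128.4194 F1565
M5
G0 X41.2038 Y46.1508
M3 S509
G1 X36.2052 Y27.4919 F1977
G1 X22.5454 Y41.1502
G1 X41.2038 Y46.1508
M5
G0 X58.0276 Y49.6404
M3 S509
G1 X99.4667 Y12.3923 F1977
M5
G0 X0.0000 Y0.0000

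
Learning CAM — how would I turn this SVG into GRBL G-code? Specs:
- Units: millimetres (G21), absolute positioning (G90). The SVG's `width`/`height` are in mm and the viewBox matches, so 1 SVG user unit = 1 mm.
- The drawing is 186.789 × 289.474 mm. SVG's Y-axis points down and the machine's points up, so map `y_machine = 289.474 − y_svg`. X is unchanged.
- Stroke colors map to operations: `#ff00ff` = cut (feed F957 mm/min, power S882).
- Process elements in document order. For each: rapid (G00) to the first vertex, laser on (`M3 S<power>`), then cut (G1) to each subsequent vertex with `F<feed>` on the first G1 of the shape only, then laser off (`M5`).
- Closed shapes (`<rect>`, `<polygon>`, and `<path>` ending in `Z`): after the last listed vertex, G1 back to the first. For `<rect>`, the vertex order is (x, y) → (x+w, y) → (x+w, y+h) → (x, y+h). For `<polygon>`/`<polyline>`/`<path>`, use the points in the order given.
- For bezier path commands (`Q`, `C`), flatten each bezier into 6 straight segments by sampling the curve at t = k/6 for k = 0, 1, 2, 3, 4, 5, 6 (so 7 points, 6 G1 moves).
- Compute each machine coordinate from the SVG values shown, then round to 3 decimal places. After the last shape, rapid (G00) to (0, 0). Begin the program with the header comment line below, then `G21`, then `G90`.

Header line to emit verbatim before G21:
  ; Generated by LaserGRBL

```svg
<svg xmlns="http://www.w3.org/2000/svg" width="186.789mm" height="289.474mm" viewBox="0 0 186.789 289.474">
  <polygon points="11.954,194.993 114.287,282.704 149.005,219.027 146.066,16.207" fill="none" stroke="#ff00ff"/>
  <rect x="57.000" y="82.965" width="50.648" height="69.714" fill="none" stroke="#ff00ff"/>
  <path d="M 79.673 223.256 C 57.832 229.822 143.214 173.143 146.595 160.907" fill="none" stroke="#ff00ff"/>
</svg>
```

viewBox `0 0 186.789 289.474` with mm width/height → 1 unit = 1 mm. Flip: y_m = 289.474 − y_svg.

**Shape 1** — `<polygon>` closed polygon, stroke `#ff00ff` → cut (S882, F957). Machine vertices: (11.954,94.481) → (114.287,6.770) → (149.005,70.447) → (146.066,273.267) → (11.954,94.481). Closed: final G1 returns to the first vertex.

**Shape 2** — `<rect>` rectangle, stroke `#ff00ff` → cut (S882, F957). Machine vertices: (57.000,206.509) → (107.648,206.509) → (107.648,136.795) → (57.000,136.795) → (57.000,206.509). Closed: final G1 returns to the first vertex.

**Shape 3** — `<path>` cubic bezier, stroke `#ff00ff` → cut (S882, F957). Control points (SVG): P0=(79.673,223.256), P1=(57.832,229.822), P2=(143.214,173.143), P3=(146.595,160.907); sampled at t=k/6. Machine vertices: (79.673,66.218) → (76.812,67.707) → (86.565,76.745) → (103.676,90.342) → (122.889,105.505) → (138.947,119.244) → (146.595,128.567). Open path.

; Generated by LaserGRBL
G21
G90
G00 X11.954 Y94.481
M3 S882
G1 X114.287 Y6.770 F957
G1 X149.005 Y70.447
G1 X146.066 Y273.267
G1 X11.954 Y94.481
M5
G00 X57.000 Y206.509
M3 S882
G1 X107.648 Y206.509 F957
G1 X107.648 Y136.795
G1 X57.000 Y136.795
G1 X57.000 Y206.509
M5
G00 X79.673 Y66.218
M3 S882
G1 X76.812 Y67.707 F957
G1 X86.565 Y76.745
G1 X103.676 Y90.342
G1 X122.889 Y105.505
G1 X138.947 Y119.244
G1 X146.595 Y128.567
M5
G00 X0.000 Y0.000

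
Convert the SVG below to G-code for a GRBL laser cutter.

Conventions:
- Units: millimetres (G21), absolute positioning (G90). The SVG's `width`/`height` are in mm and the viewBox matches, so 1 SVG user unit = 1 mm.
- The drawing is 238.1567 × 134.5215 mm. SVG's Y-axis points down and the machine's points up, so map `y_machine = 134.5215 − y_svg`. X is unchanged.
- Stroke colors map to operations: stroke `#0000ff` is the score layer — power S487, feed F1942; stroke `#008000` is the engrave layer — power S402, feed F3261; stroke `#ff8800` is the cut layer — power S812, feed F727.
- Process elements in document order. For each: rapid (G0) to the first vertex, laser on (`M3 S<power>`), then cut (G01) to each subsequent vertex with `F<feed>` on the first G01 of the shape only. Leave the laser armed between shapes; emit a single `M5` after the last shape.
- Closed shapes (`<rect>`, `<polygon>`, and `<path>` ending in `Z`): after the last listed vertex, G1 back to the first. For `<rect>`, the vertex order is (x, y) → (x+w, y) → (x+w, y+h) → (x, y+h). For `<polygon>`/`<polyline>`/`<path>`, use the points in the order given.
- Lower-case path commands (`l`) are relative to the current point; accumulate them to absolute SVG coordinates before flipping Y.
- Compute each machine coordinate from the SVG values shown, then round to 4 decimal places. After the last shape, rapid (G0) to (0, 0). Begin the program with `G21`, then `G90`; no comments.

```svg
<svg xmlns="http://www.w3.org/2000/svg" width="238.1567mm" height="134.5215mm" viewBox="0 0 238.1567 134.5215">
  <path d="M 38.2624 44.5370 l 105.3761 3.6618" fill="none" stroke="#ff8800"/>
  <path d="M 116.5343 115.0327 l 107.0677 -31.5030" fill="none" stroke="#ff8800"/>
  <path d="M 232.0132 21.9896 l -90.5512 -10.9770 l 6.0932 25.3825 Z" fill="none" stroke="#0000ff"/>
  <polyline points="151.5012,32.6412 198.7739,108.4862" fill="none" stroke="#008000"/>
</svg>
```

Since the viewBox matches the mm dimensions, user units are millimetres directly. The only transform is the Y-flip y_m = 134.5215 − y_svg.

Shape 1 is a line segment drawn with `<path>`. Its stroke #ff8800 means cut at S812, F727. After flipping Y the toolpath is (38.2624,89.9845) → (143.6385,86.3227).

Shape 2 is a line segment drawn with `<path>`. Its stroke #ff8800 means cut at S812, F727. After flipping Y the toolpath is (116.5343,19.4888) → (223.6020,50.9918).

Shape 3 is a closed polygon drawn with `<path>`. Its stroke #0000ff means score at S487, F1942. After flipping Y the toolpath is (232.0132,112.5319) → (141.4620,123.5089) → (147.5552,98.1264) → (232.0132,112.5319), returning to the start.

Shape 4 is a line segment drawn with `<polyline>`. Its stroke #008000 means engrave at S402, F3261. After flipping Y the toolpath is (151.5012,101.8803) → (198.7739,26.0353).

G21
G90
G0 X38.2624 Y89.9845
M3 S812
G01 X143.6385 Y86.3227 F727
G0 X116.5343 Y19.4888
M3 S812
G01 X223.6020 Y50.9918 F727
G0 X232.0132 Y112.5319
M3 S487
G01 X141.4620 Y123.5089 F1942
G01 X147.5552 Y98.1264
G01 X232.0132 Y112.5319
G0 X151.5012 Y101.8803
M3 S402
G01 X198.7739 Y26.0353 F3261
M5
G0 X0.0000 Y0.0000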